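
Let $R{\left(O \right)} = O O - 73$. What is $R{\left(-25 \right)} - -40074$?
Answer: $40626$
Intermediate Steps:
$R{\left(O \right)} = -73 + O^{2}$ ($R{\left(O \right)} = O^{2} - 73 = -73 + O^{2}$)
$R{\left(-25 \right)} - -40074 = \left(-73 + \left(-25\right)^{2}\right) - -40074 = \left(-73 + 625\right) + 40074 = 552 + 40074 = 40626$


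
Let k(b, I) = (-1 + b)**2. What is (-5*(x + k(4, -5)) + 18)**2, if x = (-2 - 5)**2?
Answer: 73984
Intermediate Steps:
x = 49 (x = (-7)**2 = 49)
(-5*(x + k(4, -5)) + 18)**2 = (-5*(49 + (-1 + 4)**2) + 18)**2 = (-5*(49 + 3**2) + 18)**2 = (-5*(49 + 9) + 18)**2 = (-5*58 + 18)**2 = (-290 + 18)**2 = (-272)**2 = 73984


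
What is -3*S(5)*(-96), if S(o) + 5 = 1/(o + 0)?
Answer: -6912/5 ≈ -1382.4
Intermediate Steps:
S(o) = -5 + 1/o (S(o) = -5 + 1/(o + 0) = -5 + 1/o)
-3*S(5)*(-96) = -3*(-5 + 1/5)*(-96) = -3*(-24/5)*(-96) = (72/5)*(-96) = -6912/5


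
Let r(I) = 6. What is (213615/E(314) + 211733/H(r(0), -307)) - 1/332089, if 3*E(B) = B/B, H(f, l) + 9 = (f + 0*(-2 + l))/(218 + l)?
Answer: 165485819368535/267995823 ≈ 6.1749e+5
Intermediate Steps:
H(f, l) = -9 + f/(218 + l) (H(f, l) = -9 + (f + 0*(-2 + l))/(218 + l) = -9 + (f + 0)/(218 + l) = -9 + f/(218 + l))
E(B) = 1/3 (E(B) = (B/B)/3 = (1/3)*1 = 1/3)
(213615/E(314) + 211733/H(r(0), -307)) - 1/332089 = (213615/(1/3) + 211733/(((-1962 + 6 - 9*(-307))/(218 - 307)))) - 1/332089 = (213615*3 + 211733/(((-1962 + 6 + 2763)/(-89)))) - 1*1/332089 = (640845 + 211733/((-1/89*807))) - 1/332089 = (640845 + 211733/(-807/89)) - 1/332089 = (640845 + 211733*(-89/807)) - 1/332089 = (640845 - 18844237/807) - 1/332089 = 498317678/807 - 1/332089 = 165485819368535/267995823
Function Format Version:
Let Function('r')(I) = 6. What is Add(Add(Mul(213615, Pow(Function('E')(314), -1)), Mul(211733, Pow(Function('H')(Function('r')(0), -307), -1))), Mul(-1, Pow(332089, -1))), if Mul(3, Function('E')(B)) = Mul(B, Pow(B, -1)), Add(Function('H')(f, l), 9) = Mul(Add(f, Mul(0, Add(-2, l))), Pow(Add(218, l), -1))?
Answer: Rational(165485819368535, 267995823) ≈ 6.1749e+5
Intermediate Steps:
Function('H')(f, l) = Add(-9, Mul(f, Pow(Add(218, l), -1))) (Function('H')(f, l) = Add(-9, Mul(Add(f, Mul(0, Add(-2, l))), Pow(Add(218, l), -1))) = Add(-9, Mul(Add(f, 0), Pow(Add(218, l), -1))) = Add(-9, Mul(f, Pow(Add(218, l), -1))))
Function('E')(B) = Rational(1, 3) (Function('E')(B) = Mul(Rational(1, 3), Mul(B, Pow(B, -1))) = Mul(Rational(1, 3), 1) = Rational(1, 3))
Add(Add(Mul(213615, Pow(Function('E')(314), -1)), Mul(211733, Pow(Function('H')(Function('r')(0), -307), -1))), Mul(-1, Pow(332089, -1))) = Add(Add(Mul(213615, Pow(Rational(1, 3), -1)), Mul(211733, Pow(Mul(Pow(Add(218, -307), -1), Add(-1962, 6, Mul(-9, -307))), -1))), Mul(-1, Pow(332089, -1))) = Add(Add(Mul(213615, 3), Mul(211733, Pow(Mul(Pow(-89, -1), Add(-1962, 6, 2763)), -1))), Mul(-1, Rational(1, 332089))) = Add(Add(640845, Mul(211733, Pow(Mul(Rational(-1, 89), 807), -1))), Rational(-1, 332089)) = Add(Add(640845, Mul(211733, Pow(Rational(-807, 89), -1))), Rational(-1, 332089)) = Add(Add(640845, Mul(211733, Rational(-89, 807))), Rational(-1, 332089)) = Add(Add(640845, Rational(-18844237, 807)), Rational(-1, 332089)) = Add(Rational(498317678, 807), Rational(-1, 332089)) = Rational(165485819368535, 267995823)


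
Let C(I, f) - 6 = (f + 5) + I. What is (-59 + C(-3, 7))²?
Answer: 1936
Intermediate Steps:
C(I, f) = 11 + I + f (C(I, f) = 6 + ((f + 5) + I) = 6 + ((5 + f) + I) = 6 + (5 + I + f) = 11 + I + f)
(-59 + C(-3, 7))² = (-59 + (11 - 3 + 7))² = (-59 + 15)² = (-44)² = 1936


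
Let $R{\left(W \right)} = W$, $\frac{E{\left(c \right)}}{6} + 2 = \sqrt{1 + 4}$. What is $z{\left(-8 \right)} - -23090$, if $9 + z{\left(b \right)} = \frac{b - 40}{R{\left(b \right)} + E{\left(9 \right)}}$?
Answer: $\frac{253939}{11} + \frac{72 \sqrt{5}}{55} \approx 23088.0$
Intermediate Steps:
$E{\left(c \right)} = -12 + 6 \sqrt{5}$ ($E{\left(c \right)} = -12 + 6 \sqrt{1 + 4} = -12 + 6 \sqrt{5}$)
$z{\left(b \right)} = -9 + \frac{-40 + b}{-12 + b + 6 \sqrt{5}}$ ($z{\left(b \right)} = -9 + \frac{b - 40}{b - \left(12 - 6 \sqrt{5}\right)} = -9 + \frac{-40 + b}{-12 + b + 6 \sqrt{5}}$)
$z{\left(-8 \right)} - -23090 = \frac{2 \left(34 - 27 \sqrt{5} - -32\right)}{-12 - 8 + 6 \sqrt{5}} - -23090 = \frac{2 \left(34 - 27 \sqrt{5} + 32\right)}{-20 + 6 \sqrt{5}} + 23090 = \frac{2 \left(66 - 27 \sqrt{5}\right)}{-20 + 6 \sqrt{5}} + 23090 = 23090 + \frac{2 \left(66 - 27 \sqrt{5}\right)}{-20 + 6 \sqrt{5}}$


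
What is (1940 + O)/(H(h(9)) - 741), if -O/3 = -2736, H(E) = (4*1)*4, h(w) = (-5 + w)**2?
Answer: -10148/725 ≈ -13.997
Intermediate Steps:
H(E) = 16 (H(E) = 4*4 = 16)
O = 8208 (O = -3*(-2736) = 8208)
(1940 + O)/(H(h(9)) - 741) = (1940 + 8208)/(16 - 741) = 10148/(-725) = 10148*(-1/725) = -10148/725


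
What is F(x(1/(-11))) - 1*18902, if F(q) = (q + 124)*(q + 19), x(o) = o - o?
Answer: -16546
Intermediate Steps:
x(o) = 0
F(q) = (19 + q)*(124 + q) (F(q) = (124 + q)*(19 + q) = (19 + q)*(124 + q))
F(x(1/(-11))) - 1*18902 = (2356 + 0**2 + 143*0) - 1*18902 = (2356 + 0 + 0) - 18902 = 2356 - 18902 = -16546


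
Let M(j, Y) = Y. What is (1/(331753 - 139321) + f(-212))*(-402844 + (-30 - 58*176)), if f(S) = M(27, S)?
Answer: 2808653502801/32072 ≈ 8.7573e+7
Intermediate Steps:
f(S) = S
(1/(331753 - 139321) + f(-212))*(-402844 + (-30 - 58*176)) = (1/(331753 - 139321) - 212)*(-402844 + (-30 - 58*176)) = (1/192432 - 212)*(-402844 + (-30 - 10208)) = (1/192432 - 212)*(-402844 - 10238) = -40795583/192432*(-413082) = 2808653502801/32072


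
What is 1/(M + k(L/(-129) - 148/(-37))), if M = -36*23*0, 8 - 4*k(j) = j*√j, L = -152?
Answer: -2146689/5021548 - 21543*√21543/5021548 ≈ -1.0572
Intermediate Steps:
k(j) = 2 - j^(3/2)/4 (k(j) = 2 - j*√j/4 = 2 - j^(3/2)/4)
M = 0 (M = -828*0 = 0)
1/(M + k(L/(-129) - 148/(-37))) = 1/(0 + (2 - (-152/(-129) - 148/(-37))^(3/2)/4)) = 1/(0 + (2 - (-152*(-1/129) - 148*(-1/37))^(3/2)/4)) = 1/(0 + (2 - (152/129 + 4)^(3/2)/4)) = 1/(0 + (2 - 334*√21543/16641)) = 1/(2 - 334*√21543/16641)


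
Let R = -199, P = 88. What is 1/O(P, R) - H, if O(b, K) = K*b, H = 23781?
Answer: -416452873/17512 ≈ -23781.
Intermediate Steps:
1/O(P, R) - H = 1/(-199*88) - 1*23781 = 1/(-17512) - 23781 = -1/17512 - 23781 = -416452873/17512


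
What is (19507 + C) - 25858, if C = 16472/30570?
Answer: -97066799/15285 ≈ -6350.5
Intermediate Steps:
C = 8236/15285 (C = 16472*(1/30570) = 8236/15285 ≈ 0.53883)
(19507 + C) - 25858 = (19507 + 8236/15285) - 25858 = 298172731/15285 - 25858 = -97066799/15285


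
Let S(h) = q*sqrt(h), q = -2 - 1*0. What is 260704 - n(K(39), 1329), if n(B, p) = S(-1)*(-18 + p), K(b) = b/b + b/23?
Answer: 260704 + 2622*I ≈ 2.607e+5 + 2622.0*I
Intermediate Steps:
q = -2 (q = -2 + 0 = -2)
K(b) = 1 + b/23 (K(b) = 1 + b*(1/23) = 1 + b/23)
S(h) = -2*sqrt(h)
n(B, p) = -2*I*(-18 + p) (n(B, p) = (-2*I)*(-18 + p) = -2*I*(-18 + p))
260704 - n(K(39), 1329) = 260704 - 2*I*(18 - 1*1329) = 260704 - 2*I*(18 - 1329) = 260704 - 2*I*(-1311) = 260704 - (-2622)*I = 260704 + 2622*I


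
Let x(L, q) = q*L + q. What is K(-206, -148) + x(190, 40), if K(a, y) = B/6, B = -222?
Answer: 7603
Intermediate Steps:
x(L, q) = q + L*q (x(L, q) = L*q + q = q + L*q)
K(a, y) = -37 (K(a, y) = -222/6 = -222*⅙ = -37)
K(-206, -148) + x(190, 40) = -37 + 40*(1 + 190) = -37 + 40*191 = -37 + 7640 = 7603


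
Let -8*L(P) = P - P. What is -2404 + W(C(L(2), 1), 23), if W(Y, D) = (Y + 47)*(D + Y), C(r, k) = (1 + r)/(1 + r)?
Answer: -1252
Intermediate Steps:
L(P) = 0 (L(P) = -(P - P)/8 = -⅛*0 = 0)
C(r, k) = 1
W(Y, D) = (47 + Y)*(D + Y)
-2404 + W(C(L(2), 1), 23) = -2404 + (1² + 47*23 + 47*1 + 23*1) = -2404 + (1 + 1081 + 47 + 23) = -2404 + 1152 = -1252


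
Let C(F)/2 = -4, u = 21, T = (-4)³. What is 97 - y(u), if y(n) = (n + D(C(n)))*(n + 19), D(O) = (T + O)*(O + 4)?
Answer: -12263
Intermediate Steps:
T = -64
C(F) = -8 (C(F) = 2*(-4) = -8)
D(O) = (-64 + O)*(4 + O) (D(O) = (-64 + O)*(O + 4) = (-64 + O)*(4 + O))
y(n) = (19 + n)*(288 + n) (y(n) = (n + (-256 + (-8)² - 60*(-8)))*(n + 19) = (n + (-256 + 64 + 480))*(19 + n) = (n + 288)*(19 + n) = (288 + n)*(19 + n) = (19 + n)*(288 + n))
97 - y(u) = 97 - (5472 + 21² + 307*21) = 97 - (5472 + 441 + 6447) = 97 - 1*12360 = 97 - 12360 = -12263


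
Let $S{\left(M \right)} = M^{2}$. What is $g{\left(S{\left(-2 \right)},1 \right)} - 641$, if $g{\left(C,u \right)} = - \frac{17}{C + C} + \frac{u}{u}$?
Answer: $- \frac{5137}{8} \approx -642.13$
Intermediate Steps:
$g{\left(C,u \right)} = 1 - \frac{17}{2 C}$ ($g{\left(C,u \right)} = - \frac{17}{2 C} + 1 = 1 - \frac{17}{2 C}$)
$g{\left(S{\left(-2 \right)},1 \right)} - 641 = \frac{- \frac{17}{2} + \left(-2\right)^{2}}{\left(-2\right)^{2}} - 641 = \frac{- \frac{17}{2} + 4}{4} - 641 = \frac{1}{4} \left(- \frac{9}{2}\right) - 641 = - \frac{9}{8} - 641 = - \frac{5137}{8}$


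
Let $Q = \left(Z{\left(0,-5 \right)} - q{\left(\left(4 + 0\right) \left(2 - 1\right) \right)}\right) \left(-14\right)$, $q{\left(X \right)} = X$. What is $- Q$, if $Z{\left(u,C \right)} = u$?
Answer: $-56$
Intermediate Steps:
$Q = 56$ ($Q = \left(0 + \left(0 - \left(4 + 0\right) \left(2 - 1\right)\right)\right) \left(-14\right) = \left(0 + \left(0 - 4 \cdot 1\right)\right) \left(-14\right) = \left(0 + \left(0 - 4\right)\right) \left(-14\right) = \left(0 - 4\right) \left(-14\right) = \left(-4\right) \left(-14\right) = 56$)
$- Q = \left(-1\right) 56 = -56$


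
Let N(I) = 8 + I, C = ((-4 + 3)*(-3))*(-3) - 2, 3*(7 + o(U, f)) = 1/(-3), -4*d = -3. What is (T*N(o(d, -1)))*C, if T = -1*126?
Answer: 1232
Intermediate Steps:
d = ¾ (d = -¼*(-3) = ¾ ≈ 0.75000)
o(U, f) = -64/9 (o(U, f) = -7 + (⅓)/(-3) = -7 + (⅓)*(-⅓) = -7 - ⅑ = -64/9)
C = -11 (C = -1*(-3)*(-3) - 2 = 3*(-3) - 2 = -9 - 2 = -11)
T = -126
(T*N(o(d, -1)))*C = -126*(8 - 64/9)*(-11) = -126*8/9*(-11) = -112*(-11) = 1232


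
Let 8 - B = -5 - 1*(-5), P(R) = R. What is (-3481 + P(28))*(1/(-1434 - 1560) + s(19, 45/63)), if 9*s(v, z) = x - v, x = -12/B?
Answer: 11775881/1497 ≈ 7866.3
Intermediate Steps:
B = 8 (B = 8 - (-5 - 1*(-5)) = 8 - (-5 + 5) = 8 - 1*0 = 8 + 0 = 8)
x = -3/2 (x = -12/8 = -12*⅛ = -3/2 ≈ -1.5000)
s(v, z) = -⅙ - v/9 (s(v, z) = (-3/2 - v)/9 = -⅙ - v/9)
(-3481 + P(28))*(1/(-1434 - 1560) + s(19, 45/63)) = (-3481 + 28)*(1/(-1434 - 1560) + (-⅙ - ⅑*19)) = -3453*(1/(-2994) + (-⅙ - 19/9)) = -3453*(-1/2994 - 41/18) = -3453*(-10231/4491) = 11775881/1497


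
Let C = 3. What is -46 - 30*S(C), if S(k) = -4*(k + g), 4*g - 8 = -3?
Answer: 464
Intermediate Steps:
g = 5/4 (g = 2 + (¼)*(-3) = 2 - ¾ = 5/4 ≈ 1.2500)
S(k) = -5 - 4*k (S(k) = -4*(k + 5/4) = -4*(5/4 + k) = -5 - 4*k)
-46 - 30*S(C) = -46 - 30*(-5 - 4*3) = -46 - 30*(-5 - 12) = -46 - 30*(-17) = -46 + 510 = 464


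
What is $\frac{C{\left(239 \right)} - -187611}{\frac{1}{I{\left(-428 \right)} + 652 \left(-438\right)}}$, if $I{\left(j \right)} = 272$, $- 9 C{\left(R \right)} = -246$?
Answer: $- \frac{160601901160}{3} \approx -5.3534 \cdot 10^{10}$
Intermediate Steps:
$C{\left(R \right)} = \frac{82}{3}$ ($C{\left(R \right)} = \left(- \frac{1}{9}\right) \left(-246\right) = \frac{82}{3}$)
$\frac{C{\left(239 \right)} - -187611}{\frac{1}{I{\left(-428 \right)} + 652 \left(-438\right)}} = \frac{\frac{82}{3} - -187611}{\frac{1}{272 + 652 \left(-438\right)}} = \frac{\frac{82}{3} + 187611}{\frac{1}{272 - 285576}} = \frac{562915}{3 \frac{1}{-285304}} = \frac{562915}{3 \left(- \frac{1}{285304}\right)} = \frac{562915}{3} \left(-285304\right) = - \frac{160601901160}{3}$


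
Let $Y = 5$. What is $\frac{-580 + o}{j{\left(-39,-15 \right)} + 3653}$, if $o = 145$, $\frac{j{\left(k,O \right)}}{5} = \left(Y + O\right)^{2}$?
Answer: $- \frac{435}{4153} \approx -0.10474$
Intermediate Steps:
$j{\left(k,O \right)} = 5 \left(5 + O\right)^{2}$
$\frac{-580 + o}{j{\left(-39,-15 \right)} + 3653} = \frac{-580 + 145}{5 \left(5 - 15\right)^{2} + 3653} = - \frac{435}{5 \left(-10\right)^{2} + 3653} = - \frac{435}{5 \cdot 100 + 3653} = - \frac{435}{500 + 3653} = - \frac{435}{4153}$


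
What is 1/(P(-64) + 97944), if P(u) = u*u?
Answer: 1/102040 ≈ 9.8001e-6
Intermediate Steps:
P(u) = u²
1/(P(-64) + 97944) = 1/((-64)² + 97944) = 1/(4096 + 97944) = 1/102040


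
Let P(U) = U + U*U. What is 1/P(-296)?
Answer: 1/87320 ≈ 1.1452e-5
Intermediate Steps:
P(U) = U + U²
1/P(-296) = 1/(-296*(1 - 296)) = 1/(-296*(-295)) = 1/87320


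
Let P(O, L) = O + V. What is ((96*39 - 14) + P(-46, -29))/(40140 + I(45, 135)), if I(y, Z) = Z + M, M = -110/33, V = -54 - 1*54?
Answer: 10728/120815 ≈ 0.088797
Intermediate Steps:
V = -108 (V = -54 - 54 = -108)
P(O, L) = -108 + O (P(O, L) = O - 108 = -108 + O)
M = -10/3 (M = -110*1/33 = -10/3 ≈ -3.3333)
I(y, Z) = -10/3 + Z (I(y, Z) = Z - 10/3 = -10/3 + Z)
((96*39 - 14) + P(-46, -29))/(40140 + I(45, 135)) = ((96*39 - 14) + (-108 - 46))/(40140 + (-10/3 + 135)) = ((3744 - 14) - 154)/(40140 + 395/3) = (3730 - 154)/(120815/3) = 3576*(3/120815) = 10728/120815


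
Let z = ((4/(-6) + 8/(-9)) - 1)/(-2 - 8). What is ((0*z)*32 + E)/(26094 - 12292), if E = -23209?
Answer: -23209/13802 ≈ -1.6816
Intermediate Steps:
z = 23/90 (z = ((4*(-1/6) + 8*(-1/9)) - 1)/(-10) = ((-2/3 - 8/9) - 1)*(-1/10) = (-14/9 - 1)*(-1/10) = -23/9*(-1/10) = 23/90 ≈ 0.25556)
((0*z)*32 + E)/(26094 - 12292) = ((0*(23/90))*32 - 23209)/(26094 - 12292) = (0*32 - 23209)/13802 = (0 - 23209)*(1/13802) = -23209*1/13802 = -23209/13802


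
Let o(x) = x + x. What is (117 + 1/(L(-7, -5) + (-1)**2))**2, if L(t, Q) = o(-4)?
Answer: 669124/49 ≈ 13656.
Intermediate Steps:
o(x) = 2*x
L(t, Q) = -8 (L(t, Q) = 2*(-4) = -8)
(117 + 1/(L(-7, -5) + (-1)**2))**2 = (117 + 1/(-8 + (-1)**2))**2 = (117 + 1/(-8 + 1))**2 = (117 + 1/(-7))**2 = (117 - 1/7)**2 = (818/7)**2 = 669124/49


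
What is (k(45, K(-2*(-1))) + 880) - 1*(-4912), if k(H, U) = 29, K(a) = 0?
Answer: 5821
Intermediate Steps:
(k(45, K(-2*(-1))) + 880) - 1*(-4912) = (29 + 880) - 1*(-4912) = 909 + 4912 = 5821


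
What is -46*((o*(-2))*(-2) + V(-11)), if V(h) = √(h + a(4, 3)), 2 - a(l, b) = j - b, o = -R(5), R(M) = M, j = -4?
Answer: 920 - 46*I*√2 ≈ 920.0 - 65.054*I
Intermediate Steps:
o = -5 (o = -1*5 = -5)
a(l, b) = 6 + b (a(l, b) = 2 - (-4 - b) = 2 + (4 + b) = 6 + b)
V(h) = √(9 + h) (V(h) = √(h + (6 + 3)) = √(h + 9) = √(9 + h))
-46*((o*(-2))*(-2) + V(-11)) = -46*(-5*(-2)*(-2) + √(9 - 11)) = -46*(10*(-2) + √(-2)) = -46*(-20 + I*√2) = 920 - 46*I*√2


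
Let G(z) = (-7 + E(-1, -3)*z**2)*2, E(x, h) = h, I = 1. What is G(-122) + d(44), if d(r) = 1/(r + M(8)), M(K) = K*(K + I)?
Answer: -10360887/116 ≈ -89318.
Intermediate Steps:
M(K) = K*(1 + K) (M(K) = K*(K + 1) = K*(1 + K))
G(z) = -14 - 6*z**2 (G(z) = (-7 - 3*z**2)*2 = -14 - 6*z**2)
d(r) = 1/(72 + r) (d(r) = 1/(r + 8*(1 + 8)) = 1/(r + 8*9) = 1/(r + 72) = 1/(72 + r))
G(-122) + d(44) = (-14 - 6*(-122)**2) + 1/(72 + 44) = (-14 - 6*14884) + 1/116 = (-14 - 89304) + 1/116 = -89318 + 1/116 = -10360887/116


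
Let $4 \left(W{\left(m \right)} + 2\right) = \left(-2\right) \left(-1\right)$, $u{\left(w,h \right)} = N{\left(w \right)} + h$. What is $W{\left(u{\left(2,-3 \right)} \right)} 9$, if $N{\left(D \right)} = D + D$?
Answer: $- \frac{27}{2} \approx -13.5$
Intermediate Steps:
$N{\left(D \right)} = 2 D$
$u{\left(w,h \right)} = h + 2 w$ ($u{\left(w,h \right)} = 2 w + h = h + 2 w$)
$W{\left(m \right)} = - \frac{3}{2}$ ($W{\left(m \right)} = -2 + \frac{\left(-2\right) \left(-1\right)}{4} = -2 + \frac{1}{4} \cdot 2 = -2 + \frac{1}{2} = - \frac{3}{2}$)
$W{\left(u{\left(2,-3 \right)} \right)} 9 = \left(- \frac{3}{2}\right) 9 = - \frac{27}{2}$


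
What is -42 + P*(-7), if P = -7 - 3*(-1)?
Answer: -14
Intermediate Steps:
P = -4 (P = -7 - 1*(-3) = -7 + 3 = -4)
-42 + P*(-7) = -42 - 4*(-7) = -42 + 28 = -14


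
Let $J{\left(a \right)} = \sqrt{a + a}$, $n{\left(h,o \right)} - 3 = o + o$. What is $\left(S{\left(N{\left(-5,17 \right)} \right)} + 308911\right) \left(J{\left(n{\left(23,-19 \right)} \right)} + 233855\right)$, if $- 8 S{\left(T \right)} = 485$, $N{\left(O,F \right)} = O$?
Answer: $\frac{577809635565}{8} + \frac{2470803 i \sqrt{70}}{8} \approx 7.2226 \cdot 10^{10} + 2.584 \cdot 10^{6} i$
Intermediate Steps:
$n{\left(h,o \right)} = 3 + 2 o$ ($n{\left(h,o \right)} = 3 + \left(o + o\right) = 3 + 2 o$)
$S{\left(T \right)} = - \frac{485}{8}$ ($S{\left(T \right)} = \left(- \frac{1}{8}\right) 485 = - \frac{485}{8}$)
$J{\left(a \right)} = \sqrt{2} \sqrt{a}$ ($J{\left(a \right)} = \sqrt{2 a} = \sqrt{2} \sqrt{a}$)
$\left(S{\left(N{\left(-5,17 \right)} \right)} + 308911\right) \left(J{\left(n{\left(23,-19 \right)} \right)} + 233855\right) = \left(- \frac{485}{8} + 308911\right) \left(\sqrt{2} \sqrt{3 + 2 \left(-19\right)} + 233855\right) = \frac{2470803 \left(\sqrt{2} \sqrt{3 - 38} + 233855\right)}{8} = \frac{2470803 \left(\sqrt{2} \sqrt{-35} + 233855\right)}{8} = \frac{2470803 \left(\sqrt{2} i \sqrt{35} + 233855\right)}{8} = \frac{2470803 \left(i \sqrt{70} + 233855\right)}{8} = \frac{2470803 \left(233855 + i \sqrt{70}\right)}{8} = \frac{577809635565}{8} + \frac{2470803 i \sqrt{70}}{8}$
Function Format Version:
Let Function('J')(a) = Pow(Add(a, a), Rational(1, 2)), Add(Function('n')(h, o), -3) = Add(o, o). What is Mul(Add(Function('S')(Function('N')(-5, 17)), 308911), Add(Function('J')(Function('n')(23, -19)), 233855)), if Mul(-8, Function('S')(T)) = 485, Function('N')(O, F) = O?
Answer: Add(Rational(577809635565, 8), Mul(Rational(2470803, 8), I, Pow(70, Rational(1, 2)))) ≈ Add(7.2226e+10, Mul(2.5840e+6, I))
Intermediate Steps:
Function('n')(h, o) = Add(3, Mul(2, o)) (Function('n')(h, o) = Add(3, Add(o, o)) = Add(3, Mul(2, o)))
Function('S')(T) = Rational(-485, 8) (Function('S')(T) = Mul(Rational(-1, 8), 485) = Rational(-485, 8))
Function('J')(a) = Mul(Pow(2, Rational(1, 2)), Pow(a, Rational(1, 2))) (Function('J')(a) = Pow(Mul(2, a), Rational(1, 2)) = Mul(Pow(2, Rational(1, 2)), Pow(a, Rational(1, 2))))
Mul(Add(Function('S')(Function('N')(-5, 17)), 308911), Add(Function('J')(Function('n')(23, -19)), 233855)) = Mul(Add(Rational(-485, 8), 308911), Add(Mul(Pow(2, Rational(1, 2)), Pow(Add(3, Mul(2, -19)), Rational(1, 2))), 233855)) = Mul(Rational(2470803, 8), Add(Mul(Pow(2, Rational(1, 2)), Pow(Add(3, -38), Rational(1, 2))), 233855)) = Mul(Rational(2470803, 8), Add(Mul(Pow(2, Rational(1, 2)), Pow(-35, Rational(1, 2))), 233855)) = Mul(Rational(2470803, 8), Add(Mul(Pow(2, Rational(1, 2)), Mul(I, Pow(35, Rational(1, 2)))), 233855)) = Mul(Rational(2470803, 8), Add(Mul(I, Pow(70, Rational(1, 2))), 233855)) = Mul(Rational(2470803, 8), Add(233855, Mul(I, Pow(70, Rational(1, 2))))) = Add(Rational(577809635565, 8), Mul(Rational(2470803, 8), I, Pow(70, Rational(1, 2))))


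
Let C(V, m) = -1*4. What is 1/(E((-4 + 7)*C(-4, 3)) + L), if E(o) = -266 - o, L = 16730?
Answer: 1/16476 ≈ 6.0694e-5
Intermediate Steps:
C(V, m) = -4
1/(E((-4 + 7)*C(-4, 3)) + L) = 1/((-266 - (-4 + 7)*(-4)) + 16730) = 1/((-266 - 3*(-4)) + 16730) = 1/((-266 - 1*(-12)) + 16730) = 1/((-266 + 12) + 16730) = 1/(-254 + 16730) = 1/16476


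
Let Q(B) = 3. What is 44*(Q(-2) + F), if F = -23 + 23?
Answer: 132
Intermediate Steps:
F = 0
44*(Q(-2) + F) = 44*(3 + 0) = 44*3 = 132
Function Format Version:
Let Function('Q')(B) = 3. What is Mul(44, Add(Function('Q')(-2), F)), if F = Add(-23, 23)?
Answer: 132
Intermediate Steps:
F = 0
Mul(44, Add(Function('Q')(-2), F)) = Mul(44, Add(3, 0)) = Mul(44, 3) = 132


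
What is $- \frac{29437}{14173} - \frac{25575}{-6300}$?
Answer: $\frac{2360285}{1190532} \approx 1.9825$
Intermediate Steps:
$- \frac{29437}{14173} - \frac{25575}{-6300} = \left(-29437\right) \frac{1}{14173} - - \frac{341}{84} = - \frac{29437}{14173} + \frac{341}{84} = \frac{2360285}{1190532}$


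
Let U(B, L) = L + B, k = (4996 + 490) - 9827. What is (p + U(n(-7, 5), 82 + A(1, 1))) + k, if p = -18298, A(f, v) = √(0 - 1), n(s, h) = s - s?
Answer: -22557 + I ≈ -22557.0 + 1.0*I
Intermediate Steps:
n(s, h) = 0
A(f, v) = I (A(f, v) = √(-1) = I)
k = -4341 (k = 5486 - 9827 = -4341)
U(B, L) = B + L
(p + U(n(-7, 5), 82 + A(1, 1))) + k = (-18298 + (0 + (82 + I))) - 4341 = (-18298 + (82 + I)) - 4341 = (-18216 + I) - 4341 = -22557 + I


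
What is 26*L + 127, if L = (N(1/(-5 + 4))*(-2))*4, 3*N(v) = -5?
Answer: 1421/3 ≈ 473.67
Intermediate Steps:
N(v) = -5/3 (N(v) = (1/3)*(-5) = -5/3)
L = 40/3 (L = -5/3*(-2)*4 = (10/3)*4 = 40/3 ≈ 13.333)
26*L + 127 = 26*(40/3) + 127 = 1040/3 + 127 = 1421/3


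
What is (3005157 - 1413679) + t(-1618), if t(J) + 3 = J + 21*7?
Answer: 1590004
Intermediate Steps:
t(J) = 144 + J (t(J) = -3 + (J + 21*7) = -3 + (J + 147) = -3 + (147 + J) = 144 + J)
(3005157 - 1413679) + t(-1618) = (3005157 - 1413679) + (144 - 1618) = 1591478 - 1474 = 1590004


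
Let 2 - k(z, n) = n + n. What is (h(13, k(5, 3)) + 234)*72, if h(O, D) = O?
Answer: 17784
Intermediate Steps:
k(z, n) = 2 - 2*n (k(z, n) = 2 - (n + n) = 2 - 2*n)
(h(13, k(5, 3)) + 234)*72 = (13 + 234)*72 = 247*72 = 17784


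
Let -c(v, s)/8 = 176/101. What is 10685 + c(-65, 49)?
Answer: 1077777/101 ≈ 10671.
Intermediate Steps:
c(v, s) = -1408/101
10685 + c(-65, 49) = 10685 - 1408/101 = 1077777/101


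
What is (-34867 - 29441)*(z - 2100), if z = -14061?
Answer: 1039281588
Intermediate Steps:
(-34867 - 29441)*(z - 2100) = (-34867 - 29441)*(-14061 - 2100) = -64308*(-16161) = 1039281588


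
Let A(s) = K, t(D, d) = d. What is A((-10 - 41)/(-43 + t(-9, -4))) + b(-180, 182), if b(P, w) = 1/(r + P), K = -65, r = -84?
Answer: -17161/264 ≈ -65.004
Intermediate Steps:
A(s) = -65
b(P, w) = 1/(-84 + P)
A((-10 - 41)/(-43 + t(-9, -4))) + b(-180, 182) = -65 + 1/(-84 - 180) = -65 + 1/(-264) = -65 - 1/264 = -17161/264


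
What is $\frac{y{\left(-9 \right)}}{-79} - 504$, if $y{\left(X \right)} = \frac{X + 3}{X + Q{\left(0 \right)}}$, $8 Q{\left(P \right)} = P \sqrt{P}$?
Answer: $- \frac{119450}{237} \approx -504.01$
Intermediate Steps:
$Q{\left(P \right)} = \frac{P^{\frac{3}{2}}}{8}$ ($Q{\left(P \right)} = \frac{P \sqrt{P}}{8} = \frac{P^{\frac{3}{2}}}{8}$)
$y{\left(X \right)} = \frac{3 + X}{X}$ ($y{\left(X \right)} = \frac{X + 3}{X + \frac{0^{\frac{3}{2}}}{8}} = \frac{3 + X}{X + \frac{1}{8} \cdot 0} = \frac{3 + X}{X + 0} = \frac{3 + X}{X}$)
$\frac{y{\left(-9 \right)}}{-79} - 504 = \frac{\frac{1}{-9} \left(3 - 9\right)}{-79} - 504 = \left(- \frac{1}{9}\right) \left(-6\right) \left(- \frac{1}{79}\right) - 504 = \frac{2}{3} \left(- \frac{1}{79}\right) - 504 = - \frac{2}{237} - 504 = - \frac{119450}{237}$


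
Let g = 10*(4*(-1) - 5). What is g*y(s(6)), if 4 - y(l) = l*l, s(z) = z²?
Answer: 116280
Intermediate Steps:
g = -90 (g = 10*(-4 - 5) = 10*(-9) = -90)
y(l) = 4 - l² (y(l) = 4 - l*l = 4 - l²)
g*y(s(6)) = -90*(4 - (6²)²) = -90*(4 - 1*36²) = -90*(4 - 1*1296) = -90*(4 - 1296) = -90*(-1292) = 116280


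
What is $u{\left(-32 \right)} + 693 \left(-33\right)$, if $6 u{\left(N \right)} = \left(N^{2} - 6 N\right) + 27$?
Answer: $- \frac{135971}{6} \approx -22662.0$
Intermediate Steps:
$u{\left(N \right)} = \frac{9}{2} - N + \frac{N^{2}}{6}$ ($u{\left(N \right)} = \frac{\left(N^{2} - 6 N\right) + 27}{6} = \frac{27 + N^{2} - 6 N}{6} = \frac{9}{2} - N + \frac{N^{2}}{6}$)
$u{\left(-32 \right)} + 693 \left(-33\right) = \left(\frac{9}{2} - -32 + \frac{\left(-32\right)^{2}}{6}\right) + 693 \left(-33\right) = \left(\frac{9}{2} + 32 + \frac{1}{6} \cdot 1024\right) - 22869 = \left(\frac{9}{2} + 32 + \frac{512}{3}\right) - 22869 = \frac{1243}{6} - 22869 = - \frac{135971}{6}$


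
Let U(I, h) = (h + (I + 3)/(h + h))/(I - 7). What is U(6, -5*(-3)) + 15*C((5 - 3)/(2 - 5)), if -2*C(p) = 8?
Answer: -753/10 ≈ -75.300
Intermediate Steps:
C(p) = -4 (C(p) = -½*8 = -4)
U(I, h) = (h + (3 + I)/(2*h))/(-7 + I) (U(I, h) = (h + (3 + I)/((2*h)))/(-7 + I) = (h + (3 + I)*(1/(2*h)))/(-7 + I) = (h + (3 + I)/(2*h))/(-7 + I))
U(6, -5*(-3)) + 15*C((5 - 3)/(2 - 5)) = (3 + 6 + 2*(-5*(-3))²)/(2*((-5*(-3)))*(-7 + 6)) + 15*(-4) = (½)*(3 + 6 + 2*15²)/(15*(-1)) - 60 = (½)*(1/15)*(-1)*(3 + 6 + 2*225) - 60 = (½)*(1/15)*(-1)*(3 + 6 + 450) - 60 = (½)*(1/15)*(-1)*459 - 60 = -153/10 - 60 = -753/10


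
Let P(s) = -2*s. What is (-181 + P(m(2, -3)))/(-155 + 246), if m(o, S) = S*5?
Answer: -151/91 ≈ -1.6593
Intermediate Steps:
m(o, S) = 5*S
(-181 + P(m(2, -3)))/(-155 + 246) = (-181 - 10*(-3))/(-155 + 246) = (-181 - 2*(-15))/91 = (-181 + 30)*(1/91) = -151*1/91 = -151/91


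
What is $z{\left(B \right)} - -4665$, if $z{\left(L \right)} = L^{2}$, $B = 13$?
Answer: $4834$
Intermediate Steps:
$z{\left(B \right)} - -4665 = 13^{2} - -4665 = 169 + 4665 = 4834$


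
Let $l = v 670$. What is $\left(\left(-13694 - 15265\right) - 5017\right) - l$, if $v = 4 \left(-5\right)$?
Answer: $-20576$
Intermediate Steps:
$v = -20$
$l = -13400$ ($l = \left(-20\right) 670 = -13400$)
$\left(\left(-13694 - 15265\right) - 5017\right) - l = \left(\left(-13694 - 15265\right) - 5017\right) - -13400 = \left(-28959 - 5017\right) + 13400 = -33976 + 13400 = -20576$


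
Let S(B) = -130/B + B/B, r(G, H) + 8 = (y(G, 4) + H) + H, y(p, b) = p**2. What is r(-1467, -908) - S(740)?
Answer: 159119549/74 ≈ 2.1503e+6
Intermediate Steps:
r(G, H) = -8 + G**2 + 2*H (r(G, H) = -8 + ((G**2 + H) + H) = -8 + ((H + G**2) + H) = -8 + (G**2 + 2*H) = -8 + G**2 + 2*H)
S(B) = 1 - 130/B (S(B) = -130/B + 1 = 1 - 130/B)
r(-1467, -908) - S(740) = (-8 + (-1467)**2 + 2*(-908)) - (-130 + 740)/740 = (-8 + 2152089 - 1816) - 610/740 = 2150265 - 1*61/74 = 2150265 - 61/74 = 159119549/74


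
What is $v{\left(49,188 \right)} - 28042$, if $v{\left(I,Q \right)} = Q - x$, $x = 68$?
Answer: $-27922$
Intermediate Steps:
$v{\left(I,Q \right)} = -68 + Q$ ($v{\left(I,Q \right)} = Q - 68 = -68 + Q$)
$v{\left(49,188 \right)} - 28042 = \left(-68 + 188\right) - 28042 = 120 - 28042 = -27922$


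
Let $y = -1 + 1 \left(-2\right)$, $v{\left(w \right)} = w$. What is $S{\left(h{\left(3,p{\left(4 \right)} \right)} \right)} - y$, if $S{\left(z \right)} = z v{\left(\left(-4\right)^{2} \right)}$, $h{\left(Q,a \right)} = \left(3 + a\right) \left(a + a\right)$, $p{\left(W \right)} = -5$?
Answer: $323$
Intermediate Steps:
$h{\left(Q,a \right)} = 2 a \left(3 + a\right)$ ($h{\left(Q,a \right)} = \left(3 + a\right) 2 a = 2 a \left(3 + a\right)$)
$S{\left(z \right)} = 16 z$ ($S{\left(z \right)} = z \left(-4\right)^{2} = z 16 = 16 z$)
$y = -3$ ($y = -1 - 2 = -3$)
$S{\left(h{\left(3,p{\left(4 \right)} \right)} \right)} - y = 16 \cdot 2 \left(-5\right) \left(3 - 5\right) - -3 = 16 \cdot 2 \left(-5\right) \left(-2\right) + 3 = 16 \cdot 20 + 3 = 320 + 3 = 323$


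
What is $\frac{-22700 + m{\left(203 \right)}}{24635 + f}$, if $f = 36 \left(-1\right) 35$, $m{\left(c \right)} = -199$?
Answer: $- \frac{1347}{1375} \approx -0.97964$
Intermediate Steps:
$f = -1260$ ($f = \left(-36\right) 35 = -1260$)
$\frac{-22700 + m{\left(203 \right)}}{24635 + f} = \frac{-22700 - 199}{24635 - 1260} = - \frac{22899}{23375} = \left(-22899\right) \frac{1}{23375} = - \frac{1347}{1375}$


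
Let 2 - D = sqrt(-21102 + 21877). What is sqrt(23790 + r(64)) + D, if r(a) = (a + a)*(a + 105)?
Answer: 2 + sqrt(45422) - 5*sqrt(31) ≈ 187.29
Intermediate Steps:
r(a) = 2*a*(105 + a) (r(a) = (2*a)*(105 + a) = 2*a*(105 + a))
D = 2 - 5*sqrt(31) (D = 2 - sqrt(-21102 + 21877) = 2 - sqrt(775) = 2 - 5*sqrt(31) ≈ -25.839)
sqrt(23790 + r(64)) + D = sqrt(23790 + 2*64*(105 + 64)) + (2 - 5*sqrt(31)) = sqrt(23790 + 2*64*169) + (2 - 5*sqrt(31)) = sqrt(23790 + 21632) + (2 - 5*sqrt(31)) = sqrt(45422) + (2 - 5*sqrt(31)) = 2 + sqrt(45422) - 5*sqrt(31)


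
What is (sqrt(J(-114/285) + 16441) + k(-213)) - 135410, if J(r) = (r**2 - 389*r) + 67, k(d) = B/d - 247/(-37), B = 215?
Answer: -1067121554/7881 + 19*sqrt(1154)/5 ≈ -1.3528e+5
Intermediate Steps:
k(d) = 247/37 + 215/d (k(d) = 215/d - 247/(-37) = 215/d - 247*(-1/37) = 215/d + 247/37 = 247/37 + 215/d)
J(r) = 67 + r**2 - 389*r
(sqrt(J(-114/285) + 16441) + k(-213)) - 135410 = (sqrt((67 + (-114/285)**2 - (-44346)/285) + 16441) + (247/37 + 215/(-213))) - 135410 = (sqrt((67 + (-114*1/285)**2 - (-44346)/285) + 16441) + (247/37 + 215*(-1/213))) - 135410 = (sqrt((67 + (-2/5)**2 - 389*(-2/5)) + 16441) + (247/37 - 215/213)) - 135410 = (sqrt((67 + 4/25 + 778/5) + 16441) + 44656/7881) - 135410 = (sqrt(5569/25 + 16441) + 44656/7881) - 135410 = (sqrt(416594/25) + 44656/7881) - 135410 = (19*sqrt(1154)/5 + 44656/7881) - 135410 = (44656/7881 + 19*sqrt(1154)/5) - 135410 = -1067121554/7881 + 19*sqrt(1154)/5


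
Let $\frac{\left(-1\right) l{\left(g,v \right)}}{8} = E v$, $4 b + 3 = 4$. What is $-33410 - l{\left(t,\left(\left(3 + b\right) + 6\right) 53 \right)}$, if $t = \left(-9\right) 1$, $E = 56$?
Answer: $186222$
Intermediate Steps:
$b = \frac{1}{4}$ ($b = - \frac{3}{4} + \frac{1}{4} \cdot 4 = - \frac{3}{4} + 1 = \frac{1}{4} \approx 0.25$)
$t = -9$
$l{\left(g,v \right)} = - 448 v$ ($l{\left(g,v \right)} = - 8 \cdot 56 v = - 448 v$)
$-33410 - l{\left(t,\left(\left(3 + b\right) + 6\right) 53 \right)} = -33410 - - 448 \left(\left(3 + \frac{1}{4}\right) + 6\right) 53 = -33410 - - 448 \left(\frac{13}{4} + 6\right) 53 = -33410 - - 448 \cdot \frac{37}{4} \cdot 53 = -33410 - \left(-448\right) \frac{1961}{4} = -33410 - -219632 = -33410 + 219632 = 186222$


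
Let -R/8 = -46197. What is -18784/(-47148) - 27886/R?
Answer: 234472769/726032052 ≈ 0.32295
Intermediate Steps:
R = 369576 (R = -8*(-46197) = 369576)
-18784/(-47148) - 27886/R = -18784/(-47148) - 27886/369576 = -18784*(-1/47148) - 27886*1/369576 = 4696/11787 - 13943/184788 = 234472769/726032052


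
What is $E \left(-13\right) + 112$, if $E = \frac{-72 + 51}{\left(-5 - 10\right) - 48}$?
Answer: $\frac{323}{3} \approx 107.67$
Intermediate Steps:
$E = \frac{1}{3}$ ($E = - \frac{21}{\left(-5 - 10\right) - 48} = - \frac{21}{-15 - 48} = - \frac{21}{-63} = \left(-21\right) \left(- \frac{1}{63}\right) = \frac{1}{3} \approx 0.33333$)
$E \left(-13\right) + 112 = \frac{1}{3} \left(-13\right) + 112 = - \frac{13}{3} + 112 = \frac{323}{3}$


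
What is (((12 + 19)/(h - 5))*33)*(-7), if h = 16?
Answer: -651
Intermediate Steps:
(((12 + 19)/(h - 5))*33)*(-7) = (((12 + 19)/(16 - 5))*33)*(-7) = ((31/11)*33)*(-7) = 93*(-7) = -651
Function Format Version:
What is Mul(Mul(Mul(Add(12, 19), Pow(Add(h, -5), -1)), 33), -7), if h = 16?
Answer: -651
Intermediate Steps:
Mul(Mul(Mul(Add(12, 19), Pow(Add(h, -5), -1)), 33), -7) = Mul(Mul(Mul(Add(12, 19), Pow(Add(16, -5), -1)), 33), -7) = Mul(Mul(Mul(31, Pow(11, -1)), 33), -7) = Mul(Mul(Mul(31, Rational(1, 11)), 33), -7) = Mul(Mul(Rational(31, 11), 33), -7) = Mul(93, -7) = -651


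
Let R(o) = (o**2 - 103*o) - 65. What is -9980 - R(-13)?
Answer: -11423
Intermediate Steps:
R(o) = -65 + o**2 - 103*o
-9980 - R(-13) = -9980 - (-65 + (-13)**2 - 103*(-13)) = -9980 - (-65 + 169 + 1339) = -9980 - 1*1443 = -9980 - 1443 = -11423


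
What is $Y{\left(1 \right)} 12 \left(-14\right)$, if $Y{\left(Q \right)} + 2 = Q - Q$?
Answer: $336$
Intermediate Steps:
$Y{\left(Q \right)} = -2$ ($Y{\left(Q \right)} = -2 + \left(Q - Q\right) = -2 + 0 = -2$)
$Y{\left(1 \right)} 12 \left(-14\right) = \left(-2\right) 12 \left(-14\right) = \left(-24\right) \left(-14\right) = 336$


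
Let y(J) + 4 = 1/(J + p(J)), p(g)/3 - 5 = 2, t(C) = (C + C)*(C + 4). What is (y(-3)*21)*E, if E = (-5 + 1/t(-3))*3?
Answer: 15407/12 ≈ 1283.9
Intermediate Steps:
t(C) = 2*C*(4 + C) (t(C) = (2*C)*(4 + C) = 2*C*(4 + C))
p(g) = 21 (p(g) = 15 + 3*2 = 15 + 6 = 21)
E = -31/2 (E = (-5 + 1/(2*(-3)*(4 - 3)))*3 = (-5 + 1/(2*(-3)*1))*3 = (-5 + 1/(-6))*3 = (-5 + 1*(-⅙))*3 = (-5 - ⅙)*3 = -31/6*3 = -31/2 ≈ -15.500)
y(J) = -4 + 1/(21 + J) (y(J) = -4 + 1/(J + 21) = -4 + 1/(21 + J))
(y(-3)*21)*E = (((-83 - 4*(-3))/(21 - 3))*21)*(-31/2) = (((-83 + 12)/18)*21)*(-31/2) = (((1/18)*(-71))*21)*(-31/2) = -71/18*21*(-31/2) = -497/6*(-31/2) = 15407/12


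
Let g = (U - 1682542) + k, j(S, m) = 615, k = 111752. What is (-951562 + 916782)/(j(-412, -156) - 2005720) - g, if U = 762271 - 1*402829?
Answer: 485775993264/401021 ≈ 1.2113e+6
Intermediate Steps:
U = 359442 (U = 762271 - 402829 = 359442)
g = -1211348 (g = (359442 - 1682542) + 111752 = -1323100 + 111752 = -1211348)
(-951562 + 916782)/(j(-412, -156) - 2005720) - g = (-951562 + 916782)/(615 - 2005720) - 1*(-1211348) = -34780/(-2005105) + 1211348 = -34780*(-1/2005105) + 1211348 = 6956/401021 + 1211348 = 485775993264/401021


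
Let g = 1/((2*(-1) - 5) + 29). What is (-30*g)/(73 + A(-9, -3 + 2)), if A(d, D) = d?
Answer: -15/704 ≈ -0.021307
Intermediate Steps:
g = 1/22 (g = 1/((-2 - 5) + 29) = 1/(-7 + 29) = 1/22 ≈ 0.045455)
(-30*g)/(73 + A(-9, -3 + 2)) = (-30*1/22)/(73 - 9) = -15/11/64 = -15/11*1/64 = -15/704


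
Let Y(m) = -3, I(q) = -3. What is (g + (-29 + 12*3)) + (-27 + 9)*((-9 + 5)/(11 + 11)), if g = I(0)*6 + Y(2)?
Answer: -118/11 ≈ -10.727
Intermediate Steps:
g = -21 (g = -3*6 - 3 = -18 - 3 = -21)
(g + (-29 + 12*3)) + (-27 + 9)*((-9 + 5)/(11 + 11)) = (-21 + (-29 + 12*3)) + (-27 + 9)*((-9 + 5)/(11 + 11)) = (-21 + (-29 + 36)) - (-72)/22 = (-21 + 7) - (-72)/22 = -14 - 18*(-2/11) = -14 + 36/11 = -118/11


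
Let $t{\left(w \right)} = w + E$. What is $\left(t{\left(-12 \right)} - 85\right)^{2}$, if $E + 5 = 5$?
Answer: $9409$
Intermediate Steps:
$E = 0$ ($E = -5 + 5 = 0$)
$t{\left(w \right)} = w$ ($t{\left(w \right)} = w + 0 = w$)
$\left(t{\left(-12 \right)} - 85\right)^{2} = \left(-12 - 85\right)^{2} = \left(-97\right)^{2} = 9409$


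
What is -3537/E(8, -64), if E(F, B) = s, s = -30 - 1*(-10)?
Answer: 3537/20 ≈ 176.85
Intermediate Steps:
s = -20 (s = -30 + 10 = -20)
E(F, B) = -20
-3537/E(8, -64) = -3537/(-20) = -3537*(-1/20) = 3537/20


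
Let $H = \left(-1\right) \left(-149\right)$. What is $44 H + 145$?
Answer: $6701$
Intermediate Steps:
$H = 149$
$44 H + 145 = 44 \cdot 149 + 145 = 6556 + 145 = 6701$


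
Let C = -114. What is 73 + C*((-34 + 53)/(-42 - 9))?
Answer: 1963/17 ≈ 115.47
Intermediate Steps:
73 + C*((-34 + 53)/(-42 - 9)) = 73 - 114*(-34 + 53)/(-42 - 9) = 73 - 2166/(-51) = 73 - 2166*(-1)/51 = 73 - 114*(-19/51) = 73 + 722/17 = 1963/17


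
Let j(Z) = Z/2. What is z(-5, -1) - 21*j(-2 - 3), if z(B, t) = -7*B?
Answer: 175/2 ≈ 87.500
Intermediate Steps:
j(Z) = Z/2 (j(Z) = Z*(½) = Z/2)
z(-5, -1) - 21*j(-2 - 3) = -7*(-5) - 21*(-2 - 3)/2 = 35 - 21*(-5)/2 = 35 - 21*(-5/2) = 35 + 105/2 = 175/2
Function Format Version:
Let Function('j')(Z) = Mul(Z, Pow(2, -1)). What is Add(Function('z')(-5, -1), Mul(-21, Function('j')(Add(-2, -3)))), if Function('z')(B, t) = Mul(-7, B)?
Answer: Rational(175, 2) ≈ 87.500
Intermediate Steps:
Function('j')(Z) = Mul(Rational(1, 2), Z) (Function('j')(Z) = Mul(Z, Rational(1, 2)) = Mul(Rational(1, 2), Z))
Add(Function('z')(-5, -1), Mul(-21, Function('j')(Add(-2, -3)))) = Add(Mul(-7, -5), Mul(-21, Mul(Rational(1, 2), Add(-2, -3)))) = Add(35, Mul(-21, Mul(Rational(1, 2), -5))) = Add(35, Mul(-21, Rational(-5, 2))) = Add(35, Rational(105, 2)) = Rational(175, 2)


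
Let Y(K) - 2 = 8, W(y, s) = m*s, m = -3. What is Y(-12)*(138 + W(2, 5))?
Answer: 1230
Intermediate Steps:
W(y, s) = -3*s
Y(K) = 10 (Y(K) = 2 + 8 = 10)
Y(-12)*(138 + W(2, 5)) = 10*(138 - 3*5) = 10*(138 - 15) = 10*123 = 1230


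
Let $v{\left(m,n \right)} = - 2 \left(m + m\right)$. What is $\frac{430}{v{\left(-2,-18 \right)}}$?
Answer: $\frac{215}{4} \approx 53.75$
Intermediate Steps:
$v{\left(m,n \right)} = - 4 m$ ($v{\left(m,n \right)} = - 2 \cdot 2 m = - 4 m$)
$\frac{430}{v{\left(-2,-18 \right)}} = \frac{430}{\left(-4\right) \left(-2\right)} = \frac{430}{8} = 430 \cdot \frac{1}{8} = \frac{215}{4}$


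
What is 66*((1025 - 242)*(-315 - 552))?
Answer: -44804826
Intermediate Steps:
66*((1025 - 242)*(-315 - 552)) = 66*(783*(-867)) = 66*(-678861) = -44804826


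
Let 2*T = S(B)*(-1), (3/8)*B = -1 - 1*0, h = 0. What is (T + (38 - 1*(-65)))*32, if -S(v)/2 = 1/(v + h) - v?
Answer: 10108/3 ≈ 3369.3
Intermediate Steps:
B = -8/3 (B = 8*(-1 - 1*0)/3 = 8*(-1 + 0)/3 = (8/3)*(-1) = -8/3 ≈ -2.6667)
S(v) = -2/v + 2*v (S(v) = -2*(1/(v + 0) - v) = -2*(1/v - v) = -2/v + 2*v)
T = 55/24 (T = ((-2/(-8/3) + 2*(-8/3))*(-1))/2 = ((-2*(-3/8) - 16/3)*(-1))/2 = ((3/4 - 16/3)*(-1))/2 = (-55/12*(-1))/2 = (1/2)*(55/12) = 55/24 ≈ 2.2917)
(T + (38 - 1*(-65)))*32 = (55/24 + (38 - 1*(-65)))*32 = (55/24 + (38 + 65))*32 = (55/24 + 103)*32 = (2527/24)*32 = 10108/3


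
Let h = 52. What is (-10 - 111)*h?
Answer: -6292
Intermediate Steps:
(-10 - 111)*h = (-10 - 111)*52 = -121*52 = -6292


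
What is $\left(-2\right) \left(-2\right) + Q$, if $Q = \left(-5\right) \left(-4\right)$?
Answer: $24$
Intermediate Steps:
$Q = 20$
$\left(-2\right) \left(-2\right) + Q = \left(-2\right) \left(-2\right) + 20 = 4 + 20 = 24$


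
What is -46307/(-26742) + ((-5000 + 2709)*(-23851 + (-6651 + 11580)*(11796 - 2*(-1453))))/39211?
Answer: -4438242914418277/1048580562 ≈ -4.2326e+6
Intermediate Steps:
-46307/(-26742) + ((-5000 + 2709)*(-23851 + (-6651 + 11580)*(11796 - 2*(-1453))))/39211 = -46307*(-1/26742) - 2291*(-23851 + 4929*(11796 + 2906))*(1/39211) = 46307/26742 - 2291*(-23851 + 4929*14702)*(1/39211) = 46307/26742 - 2291*(-23851 + 72466158)*(1/39211) = 46307/26742 - 2291*72442307*(1/39211) = 46307/26742 - 165965325337*1/39211 = 46307/26742 - 165965325337/39211 = -4438242914418277/1048580562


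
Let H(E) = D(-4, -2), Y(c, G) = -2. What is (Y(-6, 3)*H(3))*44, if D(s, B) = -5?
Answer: 440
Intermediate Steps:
H(E) = -5
(Y(-6, 3)*H(3))*44 = -2*(-5)*44 = 10*44 = 440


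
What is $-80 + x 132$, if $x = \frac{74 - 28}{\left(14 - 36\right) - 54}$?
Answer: $- \frac{3038}{19} \approx -159.89$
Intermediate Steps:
$x = - \frac{23}{38}$ ($x = \frac{46}{-22 - 54} = \frac{46}{-76} = 46 \left(- \frac{1}{76}\right) = - \frac{23}{38} \approx -0.60526$)
$-80 + x 132 = -80 - \frac{1518}{19} = - \frac{3038}{19}$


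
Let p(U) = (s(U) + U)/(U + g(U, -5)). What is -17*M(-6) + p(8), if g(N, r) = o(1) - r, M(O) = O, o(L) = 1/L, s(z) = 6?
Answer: 103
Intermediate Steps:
g(N, r) = 1 - r (g(N, r) = 1/1 - r = 1 - r)
p(U) = 1 (p(U) = (6 + U)/(U + (1 - 1*(-5))) = (6 + U)/(U + (1 + 5)) = (6 + U)/(U + 6) = (6 + U)/(6 + U) = 1)
-17*M(-6) + p(8) = -17*(-6) + 1 = 102 + 1 = 103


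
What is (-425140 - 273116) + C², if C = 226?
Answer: -647180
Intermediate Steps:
(-425140 - 273116) + C² = (-425140 - 273116) + 226² = -698256 + 51076 = -647180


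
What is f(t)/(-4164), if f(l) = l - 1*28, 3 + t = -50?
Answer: 27/1388 ≈ 0.019452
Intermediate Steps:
t = -53 (t = -3 - 50 = -53)
f(l) = -28 + l (f(l) = l - 28 = -28 + l)
f(t)/(-4164) = (-28 - 53)/(-4164) = -81*(-1/4164) = 27/1388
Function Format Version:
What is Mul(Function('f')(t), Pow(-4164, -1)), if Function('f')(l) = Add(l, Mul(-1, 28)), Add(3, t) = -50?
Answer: Rational(27, 1388) ≈ 0.019452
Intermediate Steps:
t = -53 (t = Add(-3, -50) = -53)
Function('f')(l) = Add(-28, l) (Function('f')(l) = Add(l, -28) = Add(-28, l))
Mul(Function('f')(t), Pow(-4164, -1)) = Mul(Add(-28, -53), Pow(-4164, -1)) = Mul(-81, Rational(-1, 4164)) = Rational(27, 1388)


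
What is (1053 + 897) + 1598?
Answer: 3548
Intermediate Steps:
(1053 + 897) + 1598 = 1950 + 1598 = 3548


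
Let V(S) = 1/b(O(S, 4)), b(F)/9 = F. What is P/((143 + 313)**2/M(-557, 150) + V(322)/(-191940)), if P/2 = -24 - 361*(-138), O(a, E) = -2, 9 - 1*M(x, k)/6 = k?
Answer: -16171222929120/39911235793 ≈ -405.18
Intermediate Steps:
M(x, k) = 54 - 6*k
b(F) = 9*F
V(S) = -1/18 (V(S) = 1/(9*(-2)) = 1/(-18) = -1/18)
P = 99588 (P = 2*(-24 - 361*(-138)) = 2*(-24 + 49818) = 2*49794 = 99588)
P/((143 + 313)**2/M(-557, 150) + V(322)/(-191940)) = 99588/((143 + 313)**2/(54 - 6*150) - 1/18/(-191940)) = 99588/(456**2/(54 - 900) - 1/18*(-1/191940)) = 99588/(207936/(-846) + 1/3454920) = 99588/(207936*(-1/846) + 1/3454920) = 99588/(-11552/47 + 1/3454920) = 99588/(-39911235793/162381240) = 99588*(-162381240/39911235793) = -16171222929120/39911235793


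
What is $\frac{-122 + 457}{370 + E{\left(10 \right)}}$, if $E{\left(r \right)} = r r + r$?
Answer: $\frac{67}{96} \approx 0.69792$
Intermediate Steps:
$E{\left(r \right)} = r + r^{2}$ ($E{\left(r \right)} = r^{2} + r = r + r^{2}$)
$\frac{-122 + 457}{370 + E{\left(10 \right)}} = \frac{-122 + 457}{370 + 10 \left(1 + 10\right)} = \frac{335}{370 + 10 \cdot 11} = \frac{335}{370 + 110} = \frac{335}{480} = 335 \cdot \frac{1}{480} = \frac{67}{96}$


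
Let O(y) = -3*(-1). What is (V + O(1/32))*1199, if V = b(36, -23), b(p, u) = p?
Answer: 46761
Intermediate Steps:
V = 36
O(y) = 3
(V + O(1/32))*1199 = (36 + 3)*1199 = 39*1199 = 46761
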